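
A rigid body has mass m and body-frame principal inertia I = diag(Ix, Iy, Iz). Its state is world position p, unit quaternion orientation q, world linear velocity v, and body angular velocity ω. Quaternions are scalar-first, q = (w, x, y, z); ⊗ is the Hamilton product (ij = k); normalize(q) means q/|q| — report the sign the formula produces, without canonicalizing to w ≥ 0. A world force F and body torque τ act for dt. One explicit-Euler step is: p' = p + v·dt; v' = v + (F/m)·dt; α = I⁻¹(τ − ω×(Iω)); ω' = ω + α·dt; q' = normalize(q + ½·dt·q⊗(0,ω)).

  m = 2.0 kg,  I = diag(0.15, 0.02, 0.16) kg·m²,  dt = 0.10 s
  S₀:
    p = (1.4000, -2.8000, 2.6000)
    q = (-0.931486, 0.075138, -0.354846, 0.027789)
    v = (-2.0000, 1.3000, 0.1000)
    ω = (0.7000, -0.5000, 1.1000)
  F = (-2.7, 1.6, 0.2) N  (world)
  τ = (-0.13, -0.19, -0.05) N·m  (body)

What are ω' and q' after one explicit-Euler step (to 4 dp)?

ω×(Iω) gyroscopic = (-0.0770, -0.0077, 0.0455)
(τ − ω×Iω)/I = (-0.3533, -9.1150, -0.5969)
ω + α·dt = (0.6647, -1.4115, 1.0403)
Hamilton product q⊗(0,ω) = (-0.2605875, -1.0284763, 0.4025435, -0.8138114)
q + ½dt·q⊗(0,ω), renormalized = (-0.9422, 0.0237, -0.3339, -0.0129)

ω' = (0.6647, -1.4115, 1.0403)
q' = (-0.9422, 0.0237, -0.3339, -0.0129)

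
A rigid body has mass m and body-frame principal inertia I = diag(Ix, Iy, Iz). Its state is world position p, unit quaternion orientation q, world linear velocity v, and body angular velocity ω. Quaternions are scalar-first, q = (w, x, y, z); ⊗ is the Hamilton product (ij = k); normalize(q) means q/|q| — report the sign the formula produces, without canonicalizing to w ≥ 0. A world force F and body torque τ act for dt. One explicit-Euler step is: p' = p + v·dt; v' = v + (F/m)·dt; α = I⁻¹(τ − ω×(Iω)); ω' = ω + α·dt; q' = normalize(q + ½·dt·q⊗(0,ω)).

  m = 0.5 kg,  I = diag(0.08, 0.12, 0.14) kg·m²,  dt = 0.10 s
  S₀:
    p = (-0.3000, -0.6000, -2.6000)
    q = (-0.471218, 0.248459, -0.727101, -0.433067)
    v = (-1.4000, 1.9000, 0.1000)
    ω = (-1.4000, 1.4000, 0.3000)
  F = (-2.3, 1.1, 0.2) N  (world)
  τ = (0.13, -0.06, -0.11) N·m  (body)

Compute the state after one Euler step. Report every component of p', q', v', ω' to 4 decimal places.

p' = (-0.4400, -0.4100, -2.5900)
q' = (-0.3945, 0.2994, -0.7298, -0.4713)
v' = (-1.8600, 2.1200, 0.1400)
ω' = (-1.2480, 1.3290, 0.2774)

a = (-4.6000, 2.2000, 0.4000)
p + v·dt = (-0.4400, -0.4100, -2.5900)
v + (F/m)dt = (-1.8600, 2.1200, 0.1400)
gyro term ω×Iω = (0.0084, 0.0252, -0.0784)
angular accel α = (1.5200, -0.7100, -0.2257)
ω' = ω + α·dt = (-1.2480, 1.3290, 0.2774)
q⊗(0,ω) = (1.4957041, 1.0478687, -0.1279491, -0.8114642)
q' = normalize(q + ½dt·q⊗(0,ω)) = (-0.3945, 0.2994, -0.7298, -0.4713)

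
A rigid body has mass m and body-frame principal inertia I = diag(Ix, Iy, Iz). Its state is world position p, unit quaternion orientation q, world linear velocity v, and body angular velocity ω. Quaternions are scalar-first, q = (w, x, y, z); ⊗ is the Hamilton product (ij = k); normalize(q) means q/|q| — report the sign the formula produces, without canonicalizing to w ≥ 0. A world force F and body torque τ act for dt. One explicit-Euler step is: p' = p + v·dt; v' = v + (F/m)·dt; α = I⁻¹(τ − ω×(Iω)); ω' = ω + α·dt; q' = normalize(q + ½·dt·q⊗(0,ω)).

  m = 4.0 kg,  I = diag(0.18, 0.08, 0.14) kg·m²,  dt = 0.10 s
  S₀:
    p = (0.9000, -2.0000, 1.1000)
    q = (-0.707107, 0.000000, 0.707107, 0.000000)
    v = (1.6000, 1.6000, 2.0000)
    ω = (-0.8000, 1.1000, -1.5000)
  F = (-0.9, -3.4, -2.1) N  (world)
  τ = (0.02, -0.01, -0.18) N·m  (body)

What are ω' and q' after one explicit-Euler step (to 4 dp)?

ω' = (-0.7339, 1.0275, -1.6914)
q' = (-0.7422, -0.0246, 0.6648, 0.0809)

α = I⁻¹(τ − ω×Iω) = (0.6611, -0.7250, -1.9143)
ω' = ω + α·dt = (-0.7339, 1.0275, -1.6914)
2q̇ = q⊗(0,ω) = (-0.7778177, -0.4949749, -0.7778177, 1.6263461)
q + ½dt·q⊗(0,ω), renormalized = (-0.7422, -0.0246, 0.6648, 0.0809)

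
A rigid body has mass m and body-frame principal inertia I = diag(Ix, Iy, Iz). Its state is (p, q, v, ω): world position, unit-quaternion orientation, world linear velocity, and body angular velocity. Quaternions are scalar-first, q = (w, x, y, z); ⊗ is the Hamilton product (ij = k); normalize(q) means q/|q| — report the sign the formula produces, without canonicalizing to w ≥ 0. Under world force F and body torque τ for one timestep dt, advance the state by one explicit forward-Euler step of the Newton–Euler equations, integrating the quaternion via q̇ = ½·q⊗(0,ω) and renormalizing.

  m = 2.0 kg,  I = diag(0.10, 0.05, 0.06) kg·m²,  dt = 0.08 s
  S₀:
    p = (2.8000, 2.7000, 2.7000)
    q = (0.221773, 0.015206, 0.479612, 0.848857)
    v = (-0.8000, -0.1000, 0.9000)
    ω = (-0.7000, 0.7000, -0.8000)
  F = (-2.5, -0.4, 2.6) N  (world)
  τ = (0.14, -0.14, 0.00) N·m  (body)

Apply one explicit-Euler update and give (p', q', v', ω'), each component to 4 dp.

p' = (2.7360, 2.6920, 2.7720)
q' = (0.2356, -0.0301, 0.4619, 0.8545)
v' = (-0.9000, -0.1160, 1.0040)
ω' = (-0.5835, 0.4402, -0.8327)

α = I⁻¹(τ − ω×Iω) = (1.4560, -3.2480, -0.4083)
ω + α·dt = (-0.5835, 0.4402, -0.8327)
2q̇ = q⊗(0,ω) = (0.3540014, -1.1331306, -0.4267940, 0.1689542)
q + ½dt·q⊗(0,ω), renormalized = (0.2356, -0.0301, 0.4619, 0.8545)
p + v·dt = (2.7360, 2.6920, 2.7720)
new velocity v' = (-0.9000, -0.1160, 1.0040)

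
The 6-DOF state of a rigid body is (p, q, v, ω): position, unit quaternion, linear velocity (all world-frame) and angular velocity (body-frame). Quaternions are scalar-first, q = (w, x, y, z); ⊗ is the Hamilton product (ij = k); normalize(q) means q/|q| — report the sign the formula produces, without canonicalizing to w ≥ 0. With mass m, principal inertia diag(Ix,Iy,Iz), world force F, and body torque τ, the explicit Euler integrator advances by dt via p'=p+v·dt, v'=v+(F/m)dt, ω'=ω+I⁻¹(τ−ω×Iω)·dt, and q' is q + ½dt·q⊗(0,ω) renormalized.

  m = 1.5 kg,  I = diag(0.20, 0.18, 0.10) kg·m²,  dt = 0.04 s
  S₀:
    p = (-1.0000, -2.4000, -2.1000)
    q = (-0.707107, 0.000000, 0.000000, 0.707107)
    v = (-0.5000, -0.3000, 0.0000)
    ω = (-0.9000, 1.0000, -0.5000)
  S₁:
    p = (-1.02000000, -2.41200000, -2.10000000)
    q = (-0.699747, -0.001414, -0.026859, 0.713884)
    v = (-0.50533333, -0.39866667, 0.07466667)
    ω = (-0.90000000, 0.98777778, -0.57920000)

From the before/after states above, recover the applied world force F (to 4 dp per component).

v₁ − v₀ = (-0.00533333, -0.09866667, 0.07466667)
m·(v₁−v₀)/dt = (-0.2000, -3.7000, 2.8000)

F = (-0.2000, -3.7000, 2.8000)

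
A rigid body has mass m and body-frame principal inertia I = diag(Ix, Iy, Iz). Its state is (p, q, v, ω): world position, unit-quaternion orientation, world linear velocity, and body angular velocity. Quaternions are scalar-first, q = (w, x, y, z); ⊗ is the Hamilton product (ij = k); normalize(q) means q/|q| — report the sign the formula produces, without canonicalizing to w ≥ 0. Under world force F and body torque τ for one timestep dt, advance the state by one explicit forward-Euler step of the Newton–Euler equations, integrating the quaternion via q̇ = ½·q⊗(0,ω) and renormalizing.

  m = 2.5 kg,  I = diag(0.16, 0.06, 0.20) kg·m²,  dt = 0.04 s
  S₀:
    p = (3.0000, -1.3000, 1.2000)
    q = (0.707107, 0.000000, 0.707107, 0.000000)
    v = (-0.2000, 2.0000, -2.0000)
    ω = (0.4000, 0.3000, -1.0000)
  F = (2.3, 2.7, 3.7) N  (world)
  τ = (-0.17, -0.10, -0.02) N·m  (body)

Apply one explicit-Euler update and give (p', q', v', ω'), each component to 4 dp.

(τ − ω×Iω)/I = (-0.8000, -1.9333, -0.0400)
ω' = ω + α·dt = (0.3680, 0.2227, -1.0016)
q⊗(0,ω) = (-0.2121321, -0.4242642, 0.2121321, -0.9899498)
q + ½dt·q⊗(0,ω), renormalized = (0.7027, -0.0085, 0.7112, -0.0198)
new position p' = (2.9920, -1.2200, 1.1200)
new velocity v' = (-0.1632, 2.0432, -1.9408)

p' = (2.9920, -1.2200, 1.1200)
q' = (0.7027, -0.0085, 0.7112, -0.0198)
v' = (-0.1632, 2.0432, -1.9408)
ω' = (0.3680, 0.2227, -1.0016)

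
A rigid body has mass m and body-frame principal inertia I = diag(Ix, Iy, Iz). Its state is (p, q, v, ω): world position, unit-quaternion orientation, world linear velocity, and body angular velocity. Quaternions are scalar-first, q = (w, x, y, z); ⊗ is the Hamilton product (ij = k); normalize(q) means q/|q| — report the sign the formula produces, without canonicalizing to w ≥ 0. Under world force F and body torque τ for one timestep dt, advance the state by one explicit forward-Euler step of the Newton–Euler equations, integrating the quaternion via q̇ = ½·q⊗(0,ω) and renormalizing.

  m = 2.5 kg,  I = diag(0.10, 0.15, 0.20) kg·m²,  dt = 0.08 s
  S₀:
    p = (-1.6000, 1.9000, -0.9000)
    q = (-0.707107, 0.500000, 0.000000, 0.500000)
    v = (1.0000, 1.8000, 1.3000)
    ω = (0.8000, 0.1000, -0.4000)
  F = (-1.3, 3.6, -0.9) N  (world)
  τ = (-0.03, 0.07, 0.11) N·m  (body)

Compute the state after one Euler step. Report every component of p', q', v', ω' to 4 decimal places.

p' = (-1.5200, 2.0440, -0.7960)
q' = (-0.7146, 0.4751, 0.0212, 0.5130)
v' = (0.9584, 1.9152, 1.2712)
ω' = (0.7776, 0.1203, -0.3576)

new position p' = (-1.5200, 2.0440, -0.7960)
v' = v + a·dt = (0.9584, 1.9152, 1.2712)
(τ − ω×Iω)/I = (-0.2800, 0.2533, 0.5300)
ω + α·dt = (0.7776, 0.1203, -0.3576)
2q̇ = q⊗(0,ω) = (-0.2000000, -0.6156856, 0.5292893, 0.3328428)
q' = normalize(q + ½dt·q⊗(0,ω)) = (-0.7146, 0.4751, 0.0212, 0.5130)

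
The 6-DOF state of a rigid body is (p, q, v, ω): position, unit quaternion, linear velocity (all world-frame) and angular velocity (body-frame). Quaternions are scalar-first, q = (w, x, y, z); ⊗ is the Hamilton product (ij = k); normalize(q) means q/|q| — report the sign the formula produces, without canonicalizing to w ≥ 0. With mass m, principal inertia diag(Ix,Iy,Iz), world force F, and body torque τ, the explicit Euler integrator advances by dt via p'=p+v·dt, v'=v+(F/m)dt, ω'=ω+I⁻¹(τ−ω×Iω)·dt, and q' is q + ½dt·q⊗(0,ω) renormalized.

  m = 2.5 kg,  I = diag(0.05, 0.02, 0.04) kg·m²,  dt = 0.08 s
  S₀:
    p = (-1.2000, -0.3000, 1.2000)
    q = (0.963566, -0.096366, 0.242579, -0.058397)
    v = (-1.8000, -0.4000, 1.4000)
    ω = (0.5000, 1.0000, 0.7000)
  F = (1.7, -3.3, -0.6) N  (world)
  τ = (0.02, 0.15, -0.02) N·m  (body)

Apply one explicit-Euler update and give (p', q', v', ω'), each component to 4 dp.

p' = (-1.3440, -0.3320, 1.3120)
q' = (0.9561, -0.0679, 0.2823, -0.0401)
v' = (-1.7456, -0.5056, 1.3808)
ω' = (0.5096, 1.5860, 0.6900)

precession coupling ω×(Iω) = (0.0140, 0.0035, -0.0150)
(τ − ω×Iω)/I = (0.1200, 7.3250, -0.1250)
ω + α·dt = (0.5096, 1.5860, 0.6900)
q⊗(0,ω) = (-0.1535181, 0.7099853, 1.0018237, 0.4568407)
q + ½dt·q⊗(0,ω), renormalized = (0.9561, -0.0679, 0.2823, -0.0401)
a = F/m = (0.6800, -1.3200, -0.2400)
new position p' = (-1.3440, -0.3320, 1.3120)
v + (F/m)dt = (-1.7456, -0.5056, 1.3808)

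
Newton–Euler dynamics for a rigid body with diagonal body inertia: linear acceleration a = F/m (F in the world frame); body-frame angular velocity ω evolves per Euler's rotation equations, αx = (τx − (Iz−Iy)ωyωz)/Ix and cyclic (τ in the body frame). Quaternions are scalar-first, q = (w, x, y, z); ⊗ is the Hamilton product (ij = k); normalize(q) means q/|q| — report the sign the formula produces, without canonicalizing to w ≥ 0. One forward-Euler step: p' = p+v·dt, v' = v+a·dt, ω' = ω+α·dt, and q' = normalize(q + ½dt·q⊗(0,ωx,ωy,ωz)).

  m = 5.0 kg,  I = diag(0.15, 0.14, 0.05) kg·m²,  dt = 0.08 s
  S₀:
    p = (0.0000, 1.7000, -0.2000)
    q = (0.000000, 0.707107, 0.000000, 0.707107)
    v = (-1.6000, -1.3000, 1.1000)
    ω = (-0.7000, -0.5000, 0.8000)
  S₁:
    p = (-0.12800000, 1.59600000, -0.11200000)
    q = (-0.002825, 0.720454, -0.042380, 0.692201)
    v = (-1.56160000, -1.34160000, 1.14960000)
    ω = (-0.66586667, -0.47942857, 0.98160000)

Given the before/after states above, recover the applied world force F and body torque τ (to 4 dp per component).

F = (2.4000, -2.6000, 3.1000)
τ = (0.1000, -0.0200, 0.1100)

velocity change Δv = (0.03840000, -0.04160000, 0.04960000)
F = m·Δv/dt = (2.4000, -2.6000, 3.1000)
ω₁ − ω₀ = (0.03413333, 0.02057143, 0.18160000)
gyro term ω₀×Iω₀ = (0.0360, -0.0560, -0.0035)
applied torque τ = (0.1000, -0.0200, 0.1100)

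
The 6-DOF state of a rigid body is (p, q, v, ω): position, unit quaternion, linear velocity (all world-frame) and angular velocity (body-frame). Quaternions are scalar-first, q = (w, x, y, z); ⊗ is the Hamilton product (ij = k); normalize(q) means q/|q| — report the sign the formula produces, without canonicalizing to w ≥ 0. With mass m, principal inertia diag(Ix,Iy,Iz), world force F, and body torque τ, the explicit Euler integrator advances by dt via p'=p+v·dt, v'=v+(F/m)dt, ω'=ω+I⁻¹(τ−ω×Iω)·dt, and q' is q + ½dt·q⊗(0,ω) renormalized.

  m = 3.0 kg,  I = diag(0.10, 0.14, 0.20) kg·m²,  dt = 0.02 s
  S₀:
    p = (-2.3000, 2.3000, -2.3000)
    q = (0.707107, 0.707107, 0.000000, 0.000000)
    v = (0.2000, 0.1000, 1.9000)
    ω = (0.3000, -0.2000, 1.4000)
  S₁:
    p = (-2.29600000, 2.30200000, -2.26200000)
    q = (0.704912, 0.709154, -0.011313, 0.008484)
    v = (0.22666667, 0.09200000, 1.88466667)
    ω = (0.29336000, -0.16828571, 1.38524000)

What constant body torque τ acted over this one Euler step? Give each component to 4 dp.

τ = (-0.0500, 0.1800, -0.1500)

rate change Δω = (-0.00664000, 0.03171429, -0.01476000)
precession coupling = (-0.0168, -0.0420, -0.0024)
τ = I·(Δω/dt) + ω₀×(Iω₀) = (-0.0500, 0.1800, -0.1500)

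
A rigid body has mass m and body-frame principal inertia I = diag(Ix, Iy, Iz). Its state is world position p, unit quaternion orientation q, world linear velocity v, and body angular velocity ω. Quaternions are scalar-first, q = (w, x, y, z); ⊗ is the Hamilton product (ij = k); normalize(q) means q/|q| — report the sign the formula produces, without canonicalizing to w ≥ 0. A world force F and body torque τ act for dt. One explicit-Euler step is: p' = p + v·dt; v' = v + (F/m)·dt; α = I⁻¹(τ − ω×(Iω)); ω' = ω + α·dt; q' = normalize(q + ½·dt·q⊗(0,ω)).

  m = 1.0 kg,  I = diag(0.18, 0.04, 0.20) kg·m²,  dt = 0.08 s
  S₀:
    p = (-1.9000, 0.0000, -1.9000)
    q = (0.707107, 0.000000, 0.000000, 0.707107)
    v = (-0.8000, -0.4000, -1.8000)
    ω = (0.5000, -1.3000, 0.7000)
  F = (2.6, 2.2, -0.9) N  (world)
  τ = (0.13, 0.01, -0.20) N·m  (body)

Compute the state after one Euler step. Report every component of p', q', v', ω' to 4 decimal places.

p' = (-1.9640, -0.0320, -2.0440)
q' = (0.6860, 0.0508, -0.0226, 0.7255)
v' = (-0.5920, -0.2240, -1.8720)
ω' = (0.6225, -1.2660, 0.5836)

p' = p + v·dt = (-1.9640, -0.0320, -2.0440)
v' = v + a·dt = (-0.5920, -0.2240, -1.8720)
precession coupling ω×(Iω) = (-0.1456, -0.0070, 0.0910)
angular accel α = (1.5311, 0.4250, -1.4550)
ω + α·dt = (0.6225, -1.2660, 0.5836)
Hamilton product q⊗(0,ω) = (-0.4949749, 1.2727926, -0.5656856, 0.4949749)
q + ½dt·q⊗(0,ω), renormalized = (0.6860, 0.0508, -0.0226, 0.7255)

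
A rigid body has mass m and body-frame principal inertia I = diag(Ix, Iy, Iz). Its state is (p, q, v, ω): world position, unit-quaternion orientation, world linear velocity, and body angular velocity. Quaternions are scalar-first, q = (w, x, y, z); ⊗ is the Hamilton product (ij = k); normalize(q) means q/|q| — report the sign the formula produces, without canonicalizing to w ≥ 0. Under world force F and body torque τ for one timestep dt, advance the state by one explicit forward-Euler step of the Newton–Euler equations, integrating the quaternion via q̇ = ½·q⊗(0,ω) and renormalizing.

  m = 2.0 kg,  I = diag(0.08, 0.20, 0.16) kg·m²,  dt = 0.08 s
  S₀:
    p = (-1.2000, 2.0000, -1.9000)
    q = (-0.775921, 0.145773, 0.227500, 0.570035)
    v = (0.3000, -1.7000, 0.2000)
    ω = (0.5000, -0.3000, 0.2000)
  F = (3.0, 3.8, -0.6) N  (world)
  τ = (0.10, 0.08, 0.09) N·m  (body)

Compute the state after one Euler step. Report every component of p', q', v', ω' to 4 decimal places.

p' = p + v·dt = (-1.1760, 1.8640, -1.8840)
v' = v + a·dt = (0.4200, -1.5480, 0.1760)
gyro term ω×Iω = (0.0024, -0.0080, -0.0180)
angular accel α = (1.2200, 0.4400, 0.6750)
new body rate ω' = (0.5976, -0.2648, 0.2540)
q⊗(0,ω) = (-0.1186435, -0.1714500, 0.4886392, -0.3126661)
q' = normalize(q + ½dt·q⊗(0,ω)) = (-0.7804, 0.1389, 0.2470, 0.5574)

p' = (-1.1760, 1.8640, -1.8840)
q' = (-0.7804, 0.1389, 0.2470, 0.5574)
v' = (0.4200, -1.5480, 0.1760)
ω' = (0.5976, -0.2648, 0.2540)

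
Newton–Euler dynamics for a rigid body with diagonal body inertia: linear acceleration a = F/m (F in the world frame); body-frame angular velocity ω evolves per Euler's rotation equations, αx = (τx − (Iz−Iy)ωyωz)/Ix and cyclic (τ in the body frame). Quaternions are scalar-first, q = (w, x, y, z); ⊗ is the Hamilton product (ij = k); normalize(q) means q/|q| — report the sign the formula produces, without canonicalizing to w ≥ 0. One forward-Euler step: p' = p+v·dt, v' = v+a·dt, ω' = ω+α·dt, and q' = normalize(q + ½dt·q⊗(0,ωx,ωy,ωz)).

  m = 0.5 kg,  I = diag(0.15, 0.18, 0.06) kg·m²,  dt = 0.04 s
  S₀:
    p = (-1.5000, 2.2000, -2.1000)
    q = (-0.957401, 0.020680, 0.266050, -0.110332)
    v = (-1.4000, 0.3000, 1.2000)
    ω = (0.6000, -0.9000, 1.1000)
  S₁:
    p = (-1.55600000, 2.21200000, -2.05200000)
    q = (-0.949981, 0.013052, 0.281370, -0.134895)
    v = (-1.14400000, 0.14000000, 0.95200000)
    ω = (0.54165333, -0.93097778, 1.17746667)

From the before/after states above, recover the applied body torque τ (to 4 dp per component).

Δω = ω₁−ω₀ = (-0.05834667, -0.03097778, 0.07746667)
τ = I·(Δω/dt) + ω₀×(Iω₀) = (-0.1000, -0.0800, 0.1000)

τ = (-0.1000, -0.0800, 0.1000)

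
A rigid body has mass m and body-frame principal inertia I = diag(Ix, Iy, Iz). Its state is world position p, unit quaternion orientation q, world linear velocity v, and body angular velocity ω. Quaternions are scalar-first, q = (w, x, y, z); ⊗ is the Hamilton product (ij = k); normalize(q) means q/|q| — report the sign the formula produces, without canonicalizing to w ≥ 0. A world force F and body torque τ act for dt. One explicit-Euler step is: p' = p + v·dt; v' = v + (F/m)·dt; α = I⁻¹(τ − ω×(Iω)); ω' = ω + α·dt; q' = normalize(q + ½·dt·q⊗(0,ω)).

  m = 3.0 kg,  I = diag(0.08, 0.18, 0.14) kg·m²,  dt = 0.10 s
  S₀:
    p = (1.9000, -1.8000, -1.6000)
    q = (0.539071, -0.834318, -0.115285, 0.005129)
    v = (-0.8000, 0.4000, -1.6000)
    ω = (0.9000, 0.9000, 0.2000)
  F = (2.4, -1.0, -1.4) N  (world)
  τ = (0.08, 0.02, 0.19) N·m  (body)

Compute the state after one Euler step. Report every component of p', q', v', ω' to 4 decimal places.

linear accel F/m = (0.8000, -0.3333, -0.4667)
new position p' = (1.8200, -1.7600, -1.7600)
new velocity v' = (-0.7200, 0.3667, -1.6467)
α = I⁻¹(τ − ω×Iω) = (1.0900, 0.1711, 0.7786)
ω' = ω + α·dt = (1.0090, 0.9171, 0.2779)
q⊗(0,ω) = (0.8536169, 0.4574908, 0.6566436, -0.5393155)
q + ½dt·q⊗(0,ω), renormalized = (0.5805, -0.8098, -0.0823, -0.0218)

p' = (1.8200, -1.7600, -1.7600)
q' = (0.5805, -0.8098, -0.0823, -0.0218)
v' = (-0.7200, 0.3667, -1.6467)
ω' = (1.0090, 0.9171, 0.2779)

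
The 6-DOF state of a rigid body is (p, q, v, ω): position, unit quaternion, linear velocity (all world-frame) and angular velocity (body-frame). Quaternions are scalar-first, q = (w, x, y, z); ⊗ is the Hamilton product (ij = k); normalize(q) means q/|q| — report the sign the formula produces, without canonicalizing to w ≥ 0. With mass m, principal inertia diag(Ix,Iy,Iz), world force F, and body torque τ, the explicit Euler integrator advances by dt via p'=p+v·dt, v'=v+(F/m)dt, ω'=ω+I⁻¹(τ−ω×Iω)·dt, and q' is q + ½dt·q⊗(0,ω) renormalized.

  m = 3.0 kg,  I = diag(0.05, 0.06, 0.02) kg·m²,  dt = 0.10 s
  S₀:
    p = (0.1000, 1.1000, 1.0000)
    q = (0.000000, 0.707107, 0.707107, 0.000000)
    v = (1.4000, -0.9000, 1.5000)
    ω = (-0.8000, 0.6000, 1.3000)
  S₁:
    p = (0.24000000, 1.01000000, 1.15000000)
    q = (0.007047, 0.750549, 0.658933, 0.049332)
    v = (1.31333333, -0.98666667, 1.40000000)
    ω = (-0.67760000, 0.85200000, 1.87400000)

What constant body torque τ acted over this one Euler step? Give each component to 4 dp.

τ = (0.0300, 0.1200, 0.1100)

ω₁ − ω₀ = (0.12240000, 0.25200000, 0.57400000)
τ = I·(Δω/dt) + ω₀×(Iω₀) = (0.0300, 0.1200, 0.1100)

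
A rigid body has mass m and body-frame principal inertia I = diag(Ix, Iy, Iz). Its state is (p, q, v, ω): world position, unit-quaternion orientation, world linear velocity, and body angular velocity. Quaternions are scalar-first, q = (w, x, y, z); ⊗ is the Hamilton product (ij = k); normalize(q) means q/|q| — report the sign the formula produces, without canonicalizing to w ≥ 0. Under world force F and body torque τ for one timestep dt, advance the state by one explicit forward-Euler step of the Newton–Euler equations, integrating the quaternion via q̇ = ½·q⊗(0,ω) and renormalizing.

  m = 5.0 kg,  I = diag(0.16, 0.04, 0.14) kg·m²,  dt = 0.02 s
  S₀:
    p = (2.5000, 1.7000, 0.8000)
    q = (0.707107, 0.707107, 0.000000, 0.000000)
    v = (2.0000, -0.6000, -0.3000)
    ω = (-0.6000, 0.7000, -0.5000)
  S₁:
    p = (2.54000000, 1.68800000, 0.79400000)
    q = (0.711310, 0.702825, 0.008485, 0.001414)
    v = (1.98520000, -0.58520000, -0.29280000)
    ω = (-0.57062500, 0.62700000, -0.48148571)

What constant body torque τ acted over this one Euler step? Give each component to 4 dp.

rate change Δω = (0.02937500, -0.07300000, 0.01851429)
precession coupling = (-0.0350, 0.0060, 0.0504)
I·α + gyro = (0.2000, -0.1400, 0.1800)

τ = (0.2000, -0.1400, 0.1800)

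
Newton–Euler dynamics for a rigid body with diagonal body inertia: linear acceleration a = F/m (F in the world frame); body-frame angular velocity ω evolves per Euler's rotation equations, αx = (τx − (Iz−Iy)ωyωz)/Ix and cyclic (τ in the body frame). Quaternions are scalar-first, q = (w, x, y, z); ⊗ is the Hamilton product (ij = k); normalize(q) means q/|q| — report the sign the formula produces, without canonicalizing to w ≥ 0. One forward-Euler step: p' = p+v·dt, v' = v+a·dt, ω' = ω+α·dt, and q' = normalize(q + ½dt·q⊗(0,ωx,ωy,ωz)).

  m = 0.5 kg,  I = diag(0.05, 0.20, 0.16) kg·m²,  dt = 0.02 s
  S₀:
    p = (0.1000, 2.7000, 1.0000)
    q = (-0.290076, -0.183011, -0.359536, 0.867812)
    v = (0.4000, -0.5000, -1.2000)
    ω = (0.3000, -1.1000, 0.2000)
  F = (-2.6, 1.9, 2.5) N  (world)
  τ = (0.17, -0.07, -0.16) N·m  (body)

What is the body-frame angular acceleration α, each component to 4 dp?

α = (3.2240, -0.3170, -0.6906)

ω×(Iω) gyroscopic = (0.0088, -0.0066, -0.0495)
α = I⁻¹(τ − ω×Iω) = (3.2240, -0.3170, -0.6906)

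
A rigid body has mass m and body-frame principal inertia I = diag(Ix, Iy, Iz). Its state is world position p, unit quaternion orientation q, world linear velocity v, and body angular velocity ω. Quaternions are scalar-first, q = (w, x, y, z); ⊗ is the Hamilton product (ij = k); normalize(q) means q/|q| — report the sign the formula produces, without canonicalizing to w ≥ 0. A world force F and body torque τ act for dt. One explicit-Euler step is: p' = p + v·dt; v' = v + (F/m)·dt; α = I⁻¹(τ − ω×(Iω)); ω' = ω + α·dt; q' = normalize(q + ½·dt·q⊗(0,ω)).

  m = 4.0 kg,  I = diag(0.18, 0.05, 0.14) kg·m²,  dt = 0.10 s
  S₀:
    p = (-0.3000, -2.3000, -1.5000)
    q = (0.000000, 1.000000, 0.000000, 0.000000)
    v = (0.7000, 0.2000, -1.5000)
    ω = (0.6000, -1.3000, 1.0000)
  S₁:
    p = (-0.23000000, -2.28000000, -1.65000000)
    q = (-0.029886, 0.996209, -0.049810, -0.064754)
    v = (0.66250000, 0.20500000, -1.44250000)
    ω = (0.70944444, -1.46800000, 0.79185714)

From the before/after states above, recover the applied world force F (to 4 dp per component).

F = (-1.5000, 0.2000, 2.3000)

v₁ − v₀ = (-0.03750000, 0.00500000, 0.05750000)
F = m·Δv/dt = (-1.5000, 0.2000, 2.3000)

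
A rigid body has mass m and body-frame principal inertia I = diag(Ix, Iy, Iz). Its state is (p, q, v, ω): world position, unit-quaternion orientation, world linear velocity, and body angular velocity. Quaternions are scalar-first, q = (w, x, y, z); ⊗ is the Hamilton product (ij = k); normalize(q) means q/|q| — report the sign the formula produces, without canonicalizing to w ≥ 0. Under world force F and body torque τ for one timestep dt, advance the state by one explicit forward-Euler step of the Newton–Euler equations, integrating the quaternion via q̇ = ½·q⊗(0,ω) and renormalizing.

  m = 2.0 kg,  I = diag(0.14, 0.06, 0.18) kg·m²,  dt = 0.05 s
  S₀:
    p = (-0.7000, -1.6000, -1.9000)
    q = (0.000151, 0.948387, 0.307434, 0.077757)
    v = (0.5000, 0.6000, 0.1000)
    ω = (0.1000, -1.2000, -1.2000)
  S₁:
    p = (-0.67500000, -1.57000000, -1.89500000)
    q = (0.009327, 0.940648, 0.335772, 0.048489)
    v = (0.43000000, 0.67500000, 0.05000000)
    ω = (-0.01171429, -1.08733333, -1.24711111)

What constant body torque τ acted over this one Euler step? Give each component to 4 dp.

τ = (-0.1400, 0.1400, -0.1600)

ω₁ − ω₀ = (-0.11171429, 0.11266667, -0.04711111)
precession coupling = (0.1728, 0.0048, 0.0096)
I·α + gyro = (-0.1400, 0.1400, -0.1600)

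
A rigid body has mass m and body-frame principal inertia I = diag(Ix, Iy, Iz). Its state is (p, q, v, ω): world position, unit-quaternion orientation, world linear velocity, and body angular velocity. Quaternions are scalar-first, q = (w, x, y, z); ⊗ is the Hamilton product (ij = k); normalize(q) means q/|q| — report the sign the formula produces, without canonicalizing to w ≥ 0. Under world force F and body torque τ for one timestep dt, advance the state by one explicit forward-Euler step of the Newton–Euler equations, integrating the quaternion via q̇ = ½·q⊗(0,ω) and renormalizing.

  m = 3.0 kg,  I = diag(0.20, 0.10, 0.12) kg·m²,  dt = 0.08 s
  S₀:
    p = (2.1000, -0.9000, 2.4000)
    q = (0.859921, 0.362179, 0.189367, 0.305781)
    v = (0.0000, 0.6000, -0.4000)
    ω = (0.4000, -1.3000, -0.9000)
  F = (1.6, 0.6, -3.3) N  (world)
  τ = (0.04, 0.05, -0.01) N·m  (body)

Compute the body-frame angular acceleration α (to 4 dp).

ω×(Iω) gyroscopic = (0.0234, -0.0288, 0.0520)
(τ − ω×Iω)/I = (0.0830, 0.7880, -0.5167)

α = (0.0830, 0.7880, -0.5167)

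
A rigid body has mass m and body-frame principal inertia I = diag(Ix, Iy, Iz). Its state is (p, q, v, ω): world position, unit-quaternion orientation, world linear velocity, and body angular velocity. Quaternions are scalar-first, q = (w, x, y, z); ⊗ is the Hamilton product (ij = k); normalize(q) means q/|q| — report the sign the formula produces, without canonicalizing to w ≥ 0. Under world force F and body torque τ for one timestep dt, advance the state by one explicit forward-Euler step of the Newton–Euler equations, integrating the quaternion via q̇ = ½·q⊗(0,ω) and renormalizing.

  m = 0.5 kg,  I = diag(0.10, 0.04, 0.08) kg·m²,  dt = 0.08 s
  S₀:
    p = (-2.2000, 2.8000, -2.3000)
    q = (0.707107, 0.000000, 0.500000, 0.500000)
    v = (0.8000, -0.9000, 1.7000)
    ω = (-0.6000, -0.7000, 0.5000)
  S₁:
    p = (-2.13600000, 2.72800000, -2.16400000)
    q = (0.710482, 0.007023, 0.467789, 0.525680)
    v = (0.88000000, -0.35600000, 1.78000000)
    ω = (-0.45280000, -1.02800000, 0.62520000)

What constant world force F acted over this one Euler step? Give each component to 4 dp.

F = (0.5000, 3.4000, 0.5000)

velocity change Δv = (0.08000000, 0.54400000, 0.08000000)
applied force F = (0.5000, 3.4000, 0.5000)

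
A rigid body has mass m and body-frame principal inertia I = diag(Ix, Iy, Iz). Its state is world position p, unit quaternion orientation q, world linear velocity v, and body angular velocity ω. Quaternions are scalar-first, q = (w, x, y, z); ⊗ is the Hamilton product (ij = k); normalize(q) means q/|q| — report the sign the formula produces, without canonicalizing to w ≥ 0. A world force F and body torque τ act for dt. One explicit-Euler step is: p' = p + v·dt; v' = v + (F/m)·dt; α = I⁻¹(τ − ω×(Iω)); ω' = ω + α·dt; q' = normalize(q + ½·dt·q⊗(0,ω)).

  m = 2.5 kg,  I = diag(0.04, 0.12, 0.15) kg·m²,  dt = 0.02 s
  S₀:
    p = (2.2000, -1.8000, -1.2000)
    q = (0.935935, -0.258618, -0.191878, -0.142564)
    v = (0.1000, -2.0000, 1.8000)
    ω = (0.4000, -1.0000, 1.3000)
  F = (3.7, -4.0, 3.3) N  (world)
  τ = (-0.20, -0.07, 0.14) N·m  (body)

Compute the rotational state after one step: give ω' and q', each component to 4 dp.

ω' = (0.3195, -1.0021, 1.3229)
q' = (0.9368, -0.2588, -0.1984, -0.1270)

gyro term ω×Iω = (-0.0390, -0.0572, -0.0320)
(τ − ω×Iω)/I = (-4.0250, -0.1067, 1.1467)
ω + α·dt = (0.3195, -1.0021, 1.3229)
Hamilton product q⊗(0,ω) = (0.0969024, -0.0176314, -0.6567572, 1.5520847)
q + ½dt·q⊗(0,ω), renormalized = (0.9368, -0.2588, -0.1984, -0.1270)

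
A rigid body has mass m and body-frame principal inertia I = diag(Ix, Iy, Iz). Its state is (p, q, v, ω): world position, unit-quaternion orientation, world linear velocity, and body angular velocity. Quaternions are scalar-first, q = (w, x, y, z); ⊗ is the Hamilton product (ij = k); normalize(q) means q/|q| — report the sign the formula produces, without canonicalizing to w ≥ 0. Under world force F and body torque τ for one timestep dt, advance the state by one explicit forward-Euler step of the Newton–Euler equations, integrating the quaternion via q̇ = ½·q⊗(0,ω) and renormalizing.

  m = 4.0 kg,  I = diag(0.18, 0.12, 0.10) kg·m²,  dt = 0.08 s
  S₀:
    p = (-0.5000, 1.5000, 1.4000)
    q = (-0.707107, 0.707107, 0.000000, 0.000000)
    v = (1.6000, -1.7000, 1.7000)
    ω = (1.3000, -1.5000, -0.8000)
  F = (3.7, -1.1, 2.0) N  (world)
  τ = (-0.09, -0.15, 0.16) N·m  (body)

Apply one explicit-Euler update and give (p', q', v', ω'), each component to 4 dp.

p' = (-0.3720, 1.3640, 1.5360)
q' = (-0.7412, 0.6679, 0.0648, -0.0197)
v' = (1.6740, -1.7220, 1.7400)
ω' = (1.2707, -1.5445, -0.7656)

a = F/m = (0.9250, -0.2750, 0.5000)
p' = p + v·dt = (-0.3720, 1.3640, 1.5360)
v + (F/m)dt = (1.6740, -1.7220, 1.7400)
ω×(Iω) gyroscopic = (-0.0240, -0.0832, 0.1170)
α = I⁻¹(τ − ω×Iω) = (-0.3667, -0.5567, 0.4300)
ω + α·dt = (1.2707, -1.5445, -0.7656)
Hamilton product q⊗(0,ω) = (-0.9192391, -0.9192391, 1.6263461, -0.4949749)
q + ½dt·q⊗(0,ω), renormalized = (-0.7412, 0.6679, 0.0648, -0.0197)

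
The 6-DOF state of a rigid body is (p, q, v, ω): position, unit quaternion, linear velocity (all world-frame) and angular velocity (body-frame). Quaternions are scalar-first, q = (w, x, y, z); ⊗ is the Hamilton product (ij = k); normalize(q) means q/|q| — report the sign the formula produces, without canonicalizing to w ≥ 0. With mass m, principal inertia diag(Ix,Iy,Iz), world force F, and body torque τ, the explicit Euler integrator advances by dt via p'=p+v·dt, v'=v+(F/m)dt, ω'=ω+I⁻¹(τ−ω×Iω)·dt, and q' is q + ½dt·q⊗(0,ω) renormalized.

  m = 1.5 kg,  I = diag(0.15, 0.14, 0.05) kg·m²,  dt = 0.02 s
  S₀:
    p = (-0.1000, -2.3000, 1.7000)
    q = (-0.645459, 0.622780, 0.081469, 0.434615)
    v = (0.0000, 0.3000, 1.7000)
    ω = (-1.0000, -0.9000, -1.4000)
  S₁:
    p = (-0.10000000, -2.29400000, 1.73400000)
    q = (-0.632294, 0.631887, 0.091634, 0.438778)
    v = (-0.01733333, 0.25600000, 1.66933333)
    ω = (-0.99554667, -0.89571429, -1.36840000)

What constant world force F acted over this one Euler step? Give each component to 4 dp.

F = (-1.3000, -3.3000, -2.3000)

v₁ − v₀ = (-0.01733333, -0.04400000, -0.03066667)
m·(v₁−v₀)/dt = (-1.3000, -3.3000, -2.3000)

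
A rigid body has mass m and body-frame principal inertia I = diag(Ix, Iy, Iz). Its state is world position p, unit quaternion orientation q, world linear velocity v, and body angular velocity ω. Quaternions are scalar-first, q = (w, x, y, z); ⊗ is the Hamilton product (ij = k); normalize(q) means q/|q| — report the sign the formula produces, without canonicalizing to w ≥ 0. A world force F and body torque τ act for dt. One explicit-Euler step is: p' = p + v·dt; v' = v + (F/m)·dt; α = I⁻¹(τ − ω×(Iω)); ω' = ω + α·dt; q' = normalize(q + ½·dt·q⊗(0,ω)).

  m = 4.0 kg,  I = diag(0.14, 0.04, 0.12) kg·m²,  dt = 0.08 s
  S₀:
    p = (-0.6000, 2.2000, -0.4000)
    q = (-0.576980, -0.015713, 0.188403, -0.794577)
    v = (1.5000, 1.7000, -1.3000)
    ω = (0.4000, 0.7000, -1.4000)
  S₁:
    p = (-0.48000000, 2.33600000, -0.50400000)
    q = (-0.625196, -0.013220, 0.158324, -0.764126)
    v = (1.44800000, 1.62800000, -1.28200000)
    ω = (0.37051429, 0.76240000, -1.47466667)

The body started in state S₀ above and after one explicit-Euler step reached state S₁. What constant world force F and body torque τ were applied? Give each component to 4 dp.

Δω = ω₁−ω₀ = (-0.02948571, 0.06240000, -0.07466667)
precession coupling = (-0.0784, -0.0112, -0.0280)
τ = I·(Δω/dt) + ω₀×(Iω₀) = (-0.1300, 0.0200, -0.1400)
velocity change Δv = (-0.05200000, -0.07200000, 0.01800000)
applied force F = (-2.6000, -3.6000, 0.9000)

F = (-2.6000, -3.6000, 0.9000)
τ = (-0.1300, 0.0200, -0.1400)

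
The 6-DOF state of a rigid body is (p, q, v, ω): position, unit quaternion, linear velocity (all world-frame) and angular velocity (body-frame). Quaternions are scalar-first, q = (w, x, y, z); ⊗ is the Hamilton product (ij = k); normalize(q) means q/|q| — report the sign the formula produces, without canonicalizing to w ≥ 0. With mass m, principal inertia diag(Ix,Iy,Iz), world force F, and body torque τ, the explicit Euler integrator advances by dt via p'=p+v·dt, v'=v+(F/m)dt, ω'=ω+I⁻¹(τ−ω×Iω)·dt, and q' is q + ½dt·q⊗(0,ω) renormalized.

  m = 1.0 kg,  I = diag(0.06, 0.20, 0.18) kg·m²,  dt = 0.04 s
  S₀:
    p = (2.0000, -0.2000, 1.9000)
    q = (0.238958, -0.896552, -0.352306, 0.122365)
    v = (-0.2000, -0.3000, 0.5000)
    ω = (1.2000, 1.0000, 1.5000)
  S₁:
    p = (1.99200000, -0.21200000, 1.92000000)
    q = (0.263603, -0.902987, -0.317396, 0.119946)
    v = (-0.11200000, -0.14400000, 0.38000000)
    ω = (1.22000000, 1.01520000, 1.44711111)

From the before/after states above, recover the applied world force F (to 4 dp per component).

velocity change Δv = (0.08800000, 0.15600000, -0.12000000)
m·(v₁−v₀)/dt = (2.2000, 3.9000, -3.0000)

F = (2.2000, 3.9000, -3.0000)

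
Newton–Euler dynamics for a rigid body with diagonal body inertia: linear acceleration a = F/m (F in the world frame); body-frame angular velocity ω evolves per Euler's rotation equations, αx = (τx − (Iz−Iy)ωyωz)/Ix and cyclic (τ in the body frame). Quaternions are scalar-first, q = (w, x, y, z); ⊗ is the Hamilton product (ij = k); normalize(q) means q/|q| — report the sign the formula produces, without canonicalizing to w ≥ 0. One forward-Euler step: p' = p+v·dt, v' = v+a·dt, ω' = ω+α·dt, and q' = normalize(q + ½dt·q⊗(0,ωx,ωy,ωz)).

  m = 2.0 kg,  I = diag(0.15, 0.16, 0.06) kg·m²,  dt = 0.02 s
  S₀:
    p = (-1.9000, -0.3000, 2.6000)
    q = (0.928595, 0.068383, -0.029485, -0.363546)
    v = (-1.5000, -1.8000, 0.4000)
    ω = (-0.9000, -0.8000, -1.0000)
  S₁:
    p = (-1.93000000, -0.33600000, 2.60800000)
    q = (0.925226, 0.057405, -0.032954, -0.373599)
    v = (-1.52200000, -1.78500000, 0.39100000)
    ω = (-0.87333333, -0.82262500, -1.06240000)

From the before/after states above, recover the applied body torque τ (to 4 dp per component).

rate change Δω = (0.02666667, -0.02262500, -0.06240000)
ω₀×(Iω₀) = (-0.0800, 0.0810, 0.0072)
applied torque τ = (0.1200, -0.1000, -0.1800)

τ = (0.1200, -0.1000, -0.1800)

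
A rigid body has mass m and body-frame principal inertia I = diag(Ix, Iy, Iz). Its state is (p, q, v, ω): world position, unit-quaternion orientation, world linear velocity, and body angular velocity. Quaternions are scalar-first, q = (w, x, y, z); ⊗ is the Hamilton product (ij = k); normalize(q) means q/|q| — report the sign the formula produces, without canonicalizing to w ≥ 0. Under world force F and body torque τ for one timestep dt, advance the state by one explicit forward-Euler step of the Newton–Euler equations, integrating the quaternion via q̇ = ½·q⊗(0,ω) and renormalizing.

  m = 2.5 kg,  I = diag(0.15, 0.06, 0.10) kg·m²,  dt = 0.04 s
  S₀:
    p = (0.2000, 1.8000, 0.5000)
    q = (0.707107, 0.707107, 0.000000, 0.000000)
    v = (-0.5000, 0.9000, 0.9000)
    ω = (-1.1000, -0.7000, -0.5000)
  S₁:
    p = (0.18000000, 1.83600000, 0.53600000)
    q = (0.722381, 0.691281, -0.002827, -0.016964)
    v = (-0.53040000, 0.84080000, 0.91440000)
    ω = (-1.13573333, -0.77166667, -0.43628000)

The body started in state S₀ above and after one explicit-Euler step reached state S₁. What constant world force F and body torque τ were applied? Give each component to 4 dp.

F = (-1.9000, -3.7000, 0.9000)
τ = (-0.1200, -0.0800, 0.0900)

velocity change Δv = (-0.03040000, -0.05920000, 0.01440000)
applied force F = (-1.9000, -3.7000, 0.9000)
ω₁ − ω₀ = (-0.03573333, -0.07166667, 0.06372000)
applied torque τ = (-0.1200, -0.0800, 0.0900)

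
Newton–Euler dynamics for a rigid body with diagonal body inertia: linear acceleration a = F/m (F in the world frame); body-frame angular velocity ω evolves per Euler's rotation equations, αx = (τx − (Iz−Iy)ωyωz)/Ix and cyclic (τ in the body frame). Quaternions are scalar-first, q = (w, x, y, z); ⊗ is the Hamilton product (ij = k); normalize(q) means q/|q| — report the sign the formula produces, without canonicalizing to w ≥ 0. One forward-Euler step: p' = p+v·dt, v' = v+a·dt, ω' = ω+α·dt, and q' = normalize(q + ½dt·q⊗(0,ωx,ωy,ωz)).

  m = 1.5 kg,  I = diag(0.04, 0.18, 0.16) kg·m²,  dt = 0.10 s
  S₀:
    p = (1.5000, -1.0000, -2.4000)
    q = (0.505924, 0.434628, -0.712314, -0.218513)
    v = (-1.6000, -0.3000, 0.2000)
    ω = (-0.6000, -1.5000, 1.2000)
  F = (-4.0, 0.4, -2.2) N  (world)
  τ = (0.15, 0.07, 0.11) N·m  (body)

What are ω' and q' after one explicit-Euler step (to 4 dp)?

(τ − ω×Iω)/I = (2.8500, -0.0911, -0.1000)
ω + α·dt = (-0.3150, -1.5091, 1.1900)
2q̇ = q⊗(0,ω) = (-0.5454786, -1.4861007, -1.1493318, -0.4722216)
q' = normalize(q + ½dt·q⊗(0,ω)) = (0.4762, 0.3585, -0.7659, -0.2409)

ω' = (-0.3150, -1.5091, 1.1900)
q' = (0.4762, 0.3585, -0.7659, -0.2409)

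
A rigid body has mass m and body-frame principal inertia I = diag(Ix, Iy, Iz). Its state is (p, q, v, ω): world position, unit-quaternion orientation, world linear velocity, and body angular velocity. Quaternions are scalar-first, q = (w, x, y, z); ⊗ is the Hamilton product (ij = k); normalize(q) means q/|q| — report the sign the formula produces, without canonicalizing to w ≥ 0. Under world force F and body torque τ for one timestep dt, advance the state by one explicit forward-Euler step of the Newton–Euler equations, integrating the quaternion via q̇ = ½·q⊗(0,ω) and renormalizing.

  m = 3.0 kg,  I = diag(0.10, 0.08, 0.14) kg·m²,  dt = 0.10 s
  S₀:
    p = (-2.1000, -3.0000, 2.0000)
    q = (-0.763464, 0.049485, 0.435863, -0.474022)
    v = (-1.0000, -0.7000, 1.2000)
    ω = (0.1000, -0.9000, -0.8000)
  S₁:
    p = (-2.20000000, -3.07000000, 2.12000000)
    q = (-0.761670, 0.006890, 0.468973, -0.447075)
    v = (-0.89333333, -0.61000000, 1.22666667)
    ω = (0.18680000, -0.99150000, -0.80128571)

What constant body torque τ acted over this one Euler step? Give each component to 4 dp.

Δω = ω₁−ω₀ = (0.08680000, -0.09150000, -0.00128571)
applied torque τ = (0.1300, -0.0700, 0.0000)

τ = (0.1300, -0.0700, 0.0000)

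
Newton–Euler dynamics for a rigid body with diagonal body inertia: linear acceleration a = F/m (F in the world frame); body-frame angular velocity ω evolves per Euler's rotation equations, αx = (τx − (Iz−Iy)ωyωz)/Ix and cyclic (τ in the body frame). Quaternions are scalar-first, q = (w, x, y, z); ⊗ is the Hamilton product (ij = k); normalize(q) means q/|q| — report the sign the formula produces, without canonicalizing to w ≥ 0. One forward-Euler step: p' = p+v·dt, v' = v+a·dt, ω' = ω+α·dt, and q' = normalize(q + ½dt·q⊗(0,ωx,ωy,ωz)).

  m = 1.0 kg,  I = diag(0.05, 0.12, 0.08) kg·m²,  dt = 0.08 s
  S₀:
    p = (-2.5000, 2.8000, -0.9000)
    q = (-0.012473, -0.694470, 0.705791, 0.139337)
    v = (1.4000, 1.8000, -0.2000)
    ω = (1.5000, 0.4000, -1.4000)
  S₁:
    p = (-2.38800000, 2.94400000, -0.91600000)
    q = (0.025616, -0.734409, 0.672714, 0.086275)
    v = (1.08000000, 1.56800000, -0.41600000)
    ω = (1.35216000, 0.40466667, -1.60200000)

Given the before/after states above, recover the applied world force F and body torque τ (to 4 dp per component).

F = (-4.0000, -2.9000, -2.7000)
τ = (-0.0700, 0.0700, -0.1600)

ω₁ − ω₀ = (-0.14784000, 0.00466667, -0.20200000)
ω₀×(Iω₀) = (0.0224, 0.0630, 0.0420)
τ = I·(Δω/dt) + ω₀×(Iω₀) = (-0.0700, 0.0700, -0.1600)
Δv = v₁−v₀ = (-0.32000000, -0.23200000, -0.21600000)
m·(v₁−v₀)/dt = (-4.0000, -2.9000, -2.7000)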